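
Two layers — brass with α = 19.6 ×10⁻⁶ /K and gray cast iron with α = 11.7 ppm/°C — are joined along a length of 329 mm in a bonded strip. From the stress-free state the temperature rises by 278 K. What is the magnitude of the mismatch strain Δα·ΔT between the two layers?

2.20×10⁻³

Δα = |19.6 − 11.7|×10⁻⁶/K = 7.90×10⁻⁶/K.
Mismatch strain = Δα·ΔT = 7.90×10⁻⁶ × 278.0 = 2.20×10⁻³.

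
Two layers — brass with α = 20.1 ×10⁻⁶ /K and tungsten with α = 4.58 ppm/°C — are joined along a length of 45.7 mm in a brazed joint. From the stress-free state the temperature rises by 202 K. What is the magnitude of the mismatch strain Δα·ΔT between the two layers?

3.14×10⁻³

Δα = |20.1 − 4.58|×10⁻⁶/K = 15.5×10⁻⁶/K.
Mismatch strain = Δα·ΔT = 15.5×10⁻⁶ × 202.0 = 3.14×10⁻³.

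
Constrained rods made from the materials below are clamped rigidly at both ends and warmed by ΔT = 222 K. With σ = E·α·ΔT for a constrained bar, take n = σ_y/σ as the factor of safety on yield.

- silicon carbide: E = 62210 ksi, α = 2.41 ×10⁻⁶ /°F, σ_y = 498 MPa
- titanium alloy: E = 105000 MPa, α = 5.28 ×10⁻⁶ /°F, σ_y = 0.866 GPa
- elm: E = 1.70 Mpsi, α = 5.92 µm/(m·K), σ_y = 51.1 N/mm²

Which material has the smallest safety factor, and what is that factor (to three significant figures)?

With everything in SI (GPa, ×10⁻⁶/K, MPa):
  silicon carbide: E = 428.9, α = 4.34, σ_y = 498.0 → σ = 413 MPa, n = 1.21
  titanium alloy: E = 105.0, α = 9.50, σ_y = 866.0 → σ = 222 MPa, n = 3.91
  elm: E = 11.72, α = 5.92, σ_y = 51.10 → σ = 15.4 MPa, n = 3.32
Silicon carbide has the lowest safety factor, n = 1.21.

silicon carbide, n = 1.21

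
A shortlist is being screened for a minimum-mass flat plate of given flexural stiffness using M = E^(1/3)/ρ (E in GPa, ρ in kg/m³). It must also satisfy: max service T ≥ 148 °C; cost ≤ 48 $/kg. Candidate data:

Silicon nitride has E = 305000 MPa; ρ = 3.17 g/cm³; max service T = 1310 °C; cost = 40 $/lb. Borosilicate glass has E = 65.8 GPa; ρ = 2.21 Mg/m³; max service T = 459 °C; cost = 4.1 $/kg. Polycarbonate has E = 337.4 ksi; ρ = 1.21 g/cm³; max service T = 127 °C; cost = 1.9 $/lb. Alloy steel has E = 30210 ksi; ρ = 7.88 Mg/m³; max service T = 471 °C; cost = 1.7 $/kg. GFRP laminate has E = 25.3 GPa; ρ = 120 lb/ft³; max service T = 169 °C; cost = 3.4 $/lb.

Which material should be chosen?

borosilicate glass

Screen on constraints: max service T ≥ 148 °C; cost ≤ 48 $/kg. Survivors: borosilicate glass, alloy steel, GFRP laminate.
Putting every candidate on a common basis:
  borosilicate glass: E = 65.80 GPa, ρ = 2210 kg/m³
  alloy steel: E = 208.3 GPa, ρ = 7880 kg/m³
  GFRP laminate: E = 25.30 GPa, ρ = 1922 kg/m³
  borosilicate glass: M = 1.83×10⁻³
  GFRP laminate: M = 1.53×10⁻³
  alloy steel: M = 0.752×10⁻³
Highest index: borosilicate glass.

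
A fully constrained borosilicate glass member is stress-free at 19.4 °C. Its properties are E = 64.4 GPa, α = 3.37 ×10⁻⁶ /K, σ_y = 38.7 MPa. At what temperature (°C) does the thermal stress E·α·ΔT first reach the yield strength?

198 °C

E·α·ΔT = 38.70 MPa ⇒ ΔT = 38.70 / (64.40×10³ × 3.37×10⁻⁶) = 178.3 K.
T = 19.4 + 178.3 = 197.7 °C.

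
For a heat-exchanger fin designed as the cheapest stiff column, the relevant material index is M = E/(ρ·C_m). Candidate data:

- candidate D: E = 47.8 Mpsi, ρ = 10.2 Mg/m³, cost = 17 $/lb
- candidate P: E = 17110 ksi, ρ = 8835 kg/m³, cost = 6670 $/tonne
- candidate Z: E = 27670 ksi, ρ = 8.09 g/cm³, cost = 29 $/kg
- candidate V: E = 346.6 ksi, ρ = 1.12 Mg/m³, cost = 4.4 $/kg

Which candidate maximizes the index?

Putting every candidate on a common basis:
  candidate D: E = 329.6 GPa, ρ = 10200 kg/m³, cost = 37.48 $/kg
  candidate P: E = 118.0 GPa, ρ = 8835 kg/m³, cost = 6.670 $/kg
  candidate Z: E = 190.8 GPa, ρ = 8090 kg/m³, cost = 29.00 $/kg
  candidate V: E = 2.390 GPa, ρ = 1120 kg/m³, cost = 4.400 $/kg
  candidate P: M = 2.00 MN·m per $
  candidate D: M = 0.862 MN·m per $
  candidate Z: M = 0.813 MN·m per $
  candidate V: M = 0.485 MN·m per $
Highest index: candidate P.

candidate P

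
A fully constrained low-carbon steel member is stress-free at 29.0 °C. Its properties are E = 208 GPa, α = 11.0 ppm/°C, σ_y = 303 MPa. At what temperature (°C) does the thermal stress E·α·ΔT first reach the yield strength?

161 °C

E·α·ΔT = 303.0 MPa ⇒ ΔT = 303.0 / (208.0×10³ × 11.0×10⁻⁶) = 132.4 K.
T = 29.0 + 132.4 = 161.4 °C.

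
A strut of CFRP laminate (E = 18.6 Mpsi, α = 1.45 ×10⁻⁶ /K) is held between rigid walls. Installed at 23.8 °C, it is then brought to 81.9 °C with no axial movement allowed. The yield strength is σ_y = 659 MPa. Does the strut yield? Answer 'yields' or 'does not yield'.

does not yield

E = 18.6 Mpsi = 128.2 GPa.
ΔT = 58.10 K. Constrained thermal stress σ = E·α·ΔT = 128.2×10³ MPa × 1.45×10⁻⁶ × 58.10 = 10.8 MPa (compressive).
Compare to σ_y = 659 MPa: σ < σ_y, so it does not yield.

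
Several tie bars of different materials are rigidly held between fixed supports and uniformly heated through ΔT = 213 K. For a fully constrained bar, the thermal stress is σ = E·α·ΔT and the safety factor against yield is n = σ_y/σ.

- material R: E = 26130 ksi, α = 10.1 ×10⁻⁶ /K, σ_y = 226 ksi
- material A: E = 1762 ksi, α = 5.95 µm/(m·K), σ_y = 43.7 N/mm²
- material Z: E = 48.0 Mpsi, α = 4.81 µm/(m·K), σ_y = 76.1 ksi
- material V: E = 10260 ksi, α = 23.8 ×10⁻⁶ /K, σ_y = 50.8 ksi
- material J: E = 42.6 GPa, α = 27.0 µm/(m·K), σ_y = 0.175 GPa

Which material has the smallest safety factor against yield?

material J

In consistent units (E in GPa, α in ×10⁻⁶/K, σ_y in MPa):
  material R: E = 180.2, α = 10.1, σ_y = 1558 → σ = 388 MPa, n = 4.02
  material A: E = 12.15, α = 5.95, σ_y = 43.70 → σ = 15.4 MPa, n = 2.84
  material Z: E = 330.9, α = 4.81, σ_y = 524.7 → σ = 339 MPa, n = 1.55
  material V: E = 70.74, α = 23.8, σ_y = 350.3 → σ = 359 MPa, n = 0.977
  material J: E = 42.60, α = 27.0, σ_y = 175.0 → σ = 245 MPa, n = 0.714
Smallest n: material J with n = 0.714.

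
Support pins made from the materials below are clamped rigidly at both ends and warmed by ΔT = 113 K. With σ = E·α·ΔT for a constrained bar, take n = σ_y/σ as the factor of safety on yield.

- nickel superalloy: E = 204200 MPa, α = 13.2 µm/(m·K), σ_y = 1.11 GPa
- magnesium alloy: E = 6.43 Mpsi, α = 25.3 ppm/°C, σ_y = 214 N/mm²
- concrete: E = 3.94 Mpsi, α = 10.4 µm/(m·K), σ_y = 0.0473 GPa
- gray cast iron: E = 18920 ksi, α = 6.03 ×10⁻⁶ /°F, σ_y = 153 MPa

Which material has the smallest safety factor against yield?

gray cast iron

In consistent units (E in GPa, α in ×10⁻⁶/K, σ_y in MPa):
  nickel superalloy: E = 204.2, α = 13.2, σ_y = 1110 → σ = 305 MPa, n = 3.64
  magnesium alloy: E = 44.33, α = 25.3, σ_y = 214.0 → σ = 127 MPa, n = 1.69
  concrete: E = 27.17, α = 10.4, σ_y = 47.30 → σ = 31.9 MPa, n = 1.48
  gray cast iron: E = 130.4, α = 10.9, σ_y = 153.0 → σ = 160 MPa, n = 0.956
Smallest n: gray cast iron with n = 0.956.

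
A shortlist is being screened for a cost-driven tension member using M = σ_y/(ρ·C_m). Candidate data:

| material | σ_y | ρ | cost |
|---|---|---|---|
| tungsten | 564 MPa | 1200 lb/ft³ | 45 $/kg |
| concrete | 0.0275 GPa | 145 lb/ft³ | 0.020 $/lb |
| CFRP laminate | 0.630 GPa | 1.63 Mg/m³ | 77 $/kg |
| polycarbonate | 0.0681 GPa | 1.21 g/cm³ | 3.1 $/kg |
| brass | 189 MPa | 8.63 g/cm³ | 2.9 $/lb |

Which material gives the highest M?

Normalizing units and computing the index:
  tungsten: σ_y = 564.0 MPa, ρ = 19220 kg/m³, cost = 45.00 $/kg
  concrete: σ_y = 27.50 MPa, ρ = 2323 kg/m³, cost = 0.04409 $/kg
  CFRP laminate: σ_y = 630.0 MPa, ρ = 1630 kg/m³, cost = 77.00 $/kg
  polycarbonate: σ_y = 68.10 MPa, ρ = 1210 kg/m³, cost = 3.100 $/kg
  brass: σ_y = 189.0 MPa, ρ = 8630 kg/m³, cost = 6.393 $/kg
  concrete: M = 269 kN·m per $
  polycarbonate: M = 18.2 kN·m per $
  CFRP laminate: M = 5.02 kN·m per $
  brass: M = 3.43 kN·m per $
  tungsten: M = 0.652 kN·m per $
Concrete has the largest M.

concrete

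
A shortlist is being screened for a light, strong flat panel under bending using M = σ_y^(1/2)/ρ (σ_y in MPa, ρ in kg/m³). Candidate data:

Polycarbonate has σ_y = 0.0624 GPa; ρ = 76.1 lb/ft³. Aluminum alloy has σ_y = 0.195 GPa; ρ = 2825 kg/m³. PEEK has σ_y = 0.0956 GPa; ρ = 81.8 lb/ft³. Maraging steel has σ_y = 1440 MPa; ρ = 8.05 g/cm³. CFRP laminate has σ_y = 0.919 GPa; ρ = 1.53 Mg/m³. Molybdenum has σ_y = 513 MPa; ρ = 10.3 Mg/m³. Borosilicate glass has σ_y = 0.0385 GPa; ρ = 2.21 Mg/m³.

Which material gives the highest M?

CFRP laminate

Normalizing units and computing the index:
  polycarbonate: σ_y = 62.40 MPa, ρ = 1219 kg/m³
  aluminum alloy: σ_y = 195.0 MPa, ρ = 2825 kg/m³
  PEEK: σ_y = 95.60 MPa, ρ = 1310 kg/m³
  maraging steel: σ_y = 1440 MPa, ρ = 8050 kg/m³
  CFRP laminate: σ_y = 919.0 MPa, ρ = 1530 kg/m³
  molybdenum: σ_y = 513.0 MPa, ρ = 10300 kg/m³
  borosilicate glass: σ_y = 38.50 MPa, ρ = 2210 kg/m³
  CFRP laminate: M = 19.8×10⁻³
  PEEK: M = 7.46×10⁻³
  polycarbonate: M = 6.48×10⁻³
  aluminum alloy: M = 4.94×10⁻³
  maraging steel: M = 4.71×10⁻³
  borosilicate glass: M = 2.81×10⁻³
  molybdenum: M = 2.20×10⁻³
The maximum is for CFRP laminate.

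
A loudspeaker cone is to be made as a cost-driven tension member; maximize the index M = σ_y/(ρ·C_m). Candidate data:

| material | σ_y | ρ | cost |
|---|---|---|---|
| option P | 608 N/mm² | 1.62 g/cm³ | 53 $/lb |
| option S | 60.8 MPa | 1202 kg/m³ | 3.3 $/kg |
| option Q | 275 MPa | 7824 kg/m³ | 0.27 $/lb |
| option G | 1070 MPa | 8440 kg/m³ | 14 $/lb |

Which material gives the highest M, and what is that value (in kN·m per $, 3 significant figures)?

option Q, M = 59.0 kN·m per $

Normalizing units and computing the index:
  option P: σ_y = 608.0 MPa, ρ = 1620 kg/m³, cost = 116.8 $/kg
  option S: σ_y = 60.80 MPa, ρ = 1202 kg/m³, cost = 3.300 $/kg
  option Q: σ_y = 275.0 MPa, ρ = 7824 kg/m³, cost = 0.5952 $/kg
  option G: σ_y = 1070 MPa, ρ = 8440 kg/m³, cost = 30.86 $/kg
  option Q: M = 59.0 kN·m per $
  option S: M = 15.3 kN·m per $
  option G: M = 4.11 kN·m per $
  option P: M = 3.21 kN·m per $
The maximum is for option Q.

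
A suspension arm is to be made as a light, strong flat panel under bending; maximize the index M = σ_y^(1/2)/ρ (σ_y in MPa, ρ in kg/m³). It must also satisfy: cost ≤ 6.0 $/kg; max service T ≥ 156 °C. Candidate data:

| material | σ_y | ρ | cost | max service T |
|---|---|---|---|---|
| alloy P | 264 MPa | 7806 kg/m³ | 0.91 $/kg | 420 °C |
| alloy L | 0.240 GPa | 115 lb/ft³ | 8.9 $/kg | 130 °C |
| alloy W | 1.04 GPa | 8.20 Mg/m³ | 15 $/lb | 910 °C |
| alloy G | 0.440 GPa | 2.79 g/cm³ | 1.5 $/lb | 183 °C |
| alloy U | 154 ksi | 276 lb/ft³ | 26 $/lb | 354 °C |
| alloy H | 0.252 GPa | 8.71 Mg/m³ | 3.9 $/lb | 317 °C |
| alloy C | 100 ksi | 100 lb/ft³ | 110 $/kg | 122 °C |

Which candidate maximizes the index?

Screen on constraints: cost ≤ 6.0 $/kg; max service T ≥ 156 °C. Survivors: alloy P, alloy G.
After converting to SI:
  alloy P: σ_y = 264.0 MPa, ρ = 7806 kg/m³
  alloy G: σ_y = 440.0 MPa, ρ = 2790 kg/m³
  alloy G: M = 7.52×10⁻³
  alloy P: M = 2.08×10⁻³
Alloy G ranks first.

alloy G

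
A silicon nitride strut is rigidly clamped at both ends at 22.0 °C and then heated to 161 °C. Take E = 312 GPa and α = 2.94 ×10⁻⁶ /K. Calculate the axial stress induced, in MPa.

128 MPa

ΔT = 139.0 K. Constrained thermal stress σ = E·α·ΔT = 312.0×10³ MPa × 2.94×10⁻⁶ × 139.0 = 128 MPa (compressive).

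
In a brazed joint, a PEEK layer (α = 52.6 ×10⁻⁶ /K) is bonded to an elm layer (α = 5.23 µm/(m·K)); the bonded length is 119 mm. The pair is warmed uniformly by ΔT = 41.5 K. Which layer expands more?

PEEK

α(PEEK) = 52.6×10⁻⁶/K vs α(elm) = 5.23×10⁻⁶/K.
Higher α expands more for the same ΔT: PEEK.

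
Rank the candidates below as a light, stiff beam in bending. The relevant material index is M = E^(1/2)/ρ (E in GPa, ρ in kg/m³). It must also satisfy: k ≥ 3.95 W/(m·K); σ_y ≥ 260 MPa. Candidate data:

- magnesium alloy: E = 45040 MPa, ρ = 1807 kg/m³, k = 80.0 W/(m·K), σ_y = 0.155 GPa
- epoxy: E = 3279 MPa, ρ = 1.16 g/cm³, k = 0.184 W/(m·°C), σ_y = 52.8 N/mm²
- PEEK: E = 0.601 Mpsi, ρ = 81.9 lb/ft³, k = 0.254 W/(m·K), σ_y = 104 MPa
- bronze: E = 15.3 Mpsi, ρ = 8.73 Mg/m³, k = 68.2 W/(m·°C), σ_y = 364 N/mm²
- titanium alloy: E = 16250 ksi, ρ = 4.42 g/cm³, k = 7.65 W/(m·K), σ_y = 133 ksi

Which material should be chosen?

titanium alloy

Screen on constraints: k ≥ 3.95 W/(m·K); σ_y ≥ 260 MPa. Survivors: bronze, titanium alloy.
In SI units:
  bronze: E = 105.5 GPa, ρ = 8730 kg/m³
  titanium alloy: E = 112.0 GPa, ρ = 4420 kg/m³
  titanium alloy: M = 2.39×10⁻³
  bronze: M = 1.18×10⁻³
Highest index: titanium alloy.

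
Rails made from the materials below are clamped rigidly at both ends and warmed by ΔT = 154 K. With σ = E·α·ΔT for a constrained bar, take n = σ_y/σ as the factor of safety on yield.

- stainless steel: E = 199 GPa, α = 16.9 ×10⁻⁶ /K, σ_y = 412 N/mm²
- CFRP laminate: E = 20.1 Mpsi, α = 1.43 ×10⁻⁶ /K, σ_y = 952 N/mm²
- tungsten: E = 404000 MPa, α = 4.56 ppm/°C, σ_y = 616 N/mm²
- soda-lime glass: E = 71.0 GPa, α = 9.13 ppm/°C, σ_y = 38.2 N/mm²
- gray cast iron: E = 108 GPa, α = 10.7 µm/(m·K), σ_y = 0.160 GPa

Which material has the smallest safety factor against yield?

soda-lime glass

Converting E to GPa, α to ×10⁻⁶/K, σ_y to MPa, then σ and n for each:
  stainless steel: E = 199.0, α = 16.9, σ_y = 412.0 → σ = 518 MPa, n = 0.795
  CFRP laminate: E = 138.6, α = 1.43, σ_y = 952.0 → σ = 30.5 MPa, n = 31.2
  tungsten: E = 404.0, α = 4.56, σ_y = 616.0 → σ = 284 MPa, n = 2.17
  soda-lime glass: E = 71.00, α = 9.13, σ_y = 38.20 → σ = 99.8 MPa, n = 0.383
  gray cast iron: E = 108.0, α = 10.7, σ_y = 160.0 → σ = 178 MPa, n = 0.899
The minimum is soda-lime glass at n = 0.383.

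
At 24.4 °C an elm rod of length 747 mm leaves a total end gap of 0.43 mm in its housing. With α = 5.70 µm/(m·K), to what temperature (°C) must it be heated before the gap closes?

125 °C

α·L₀·ΔT = 0.43 mm ⇒ ΔT = 0.43 / (5.70×10⁻⁶ × 747.0) = 101.0 K.
T = 24.4 + 101.0 = 125.4 °C.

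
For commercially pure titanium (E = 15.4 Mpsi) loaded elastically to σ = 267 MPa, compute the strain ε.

2.51×10⁻³

E = 15.4 Mpsi = 106.2 GPa = 106200 MPa.
ε = σ/E = 267 / 106200 = 2.51×10⁻³.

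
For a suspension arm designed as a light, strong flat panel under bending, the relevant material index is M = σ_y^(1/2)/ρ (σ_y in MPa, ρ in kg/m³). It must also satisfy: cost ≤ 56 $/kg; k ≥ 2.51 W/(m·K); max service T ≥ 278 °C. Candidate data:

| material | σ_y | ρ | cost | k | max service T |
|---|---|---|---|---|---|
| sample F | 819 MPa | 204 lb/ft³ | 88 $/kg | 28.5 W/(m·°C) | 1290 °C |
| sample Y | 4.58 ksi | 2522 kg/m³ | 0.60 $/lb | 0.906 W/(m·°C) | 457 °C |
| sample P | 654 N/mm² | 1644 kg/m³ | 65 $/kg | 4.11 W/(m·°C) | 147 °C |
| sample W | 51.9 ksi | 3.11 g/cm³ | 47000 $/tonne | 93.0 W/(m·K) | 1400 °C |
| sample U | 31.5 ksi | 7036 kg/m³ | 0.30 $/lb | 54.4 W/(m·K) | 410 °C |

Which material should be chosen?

Screen on constraints: cost ≤ 56 $/kg; k ≥ 2.51 W/(m·K); max service T ≥ 278 °C. Survivors: sample W, sample U.
In SI units:
  sample W: σ_y = 357.8 MPa, ρ = 3110 kg/m³
  sample U: σ_y = 217.2 MPa, ρ = 7036 kg/m³
  sample W: M = 6.08×10⁻³
  sample U: M = 2.09×10⁻³
The maximum is for sample W.

sample W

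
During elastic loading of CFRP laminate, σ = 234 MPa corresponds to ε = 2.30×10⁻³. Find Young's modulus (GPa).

E = σ/ε = 234 MPa / 2.30×10⁻³ = 101700 MPa = 102 GPa.

102 GPa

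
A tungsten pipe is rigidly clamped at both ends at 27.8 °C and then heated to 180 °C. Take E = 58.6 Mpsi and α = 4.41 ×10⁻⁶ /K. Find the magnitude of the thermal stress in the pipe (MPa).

271 MPa

E = 58.6 Mpsi = 404.0 GPa.
ΔT = 152.2 K. Constrained thermal stress σ = E·α·ΔT = 404.0×10³ MPa × 4.41×10⁻⁶ × 152.2 = 271 MPa (compressive).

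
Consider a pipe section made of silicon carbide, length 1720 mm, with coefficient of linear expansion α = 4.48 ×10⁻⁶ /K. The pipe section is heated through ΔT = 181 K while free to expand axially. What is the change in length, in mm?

ΔL = α·L₀·ΔT = 4.48×10⁻⁶ × 1720 mm × 181.0 K = 1.39 mm.

1.39 mm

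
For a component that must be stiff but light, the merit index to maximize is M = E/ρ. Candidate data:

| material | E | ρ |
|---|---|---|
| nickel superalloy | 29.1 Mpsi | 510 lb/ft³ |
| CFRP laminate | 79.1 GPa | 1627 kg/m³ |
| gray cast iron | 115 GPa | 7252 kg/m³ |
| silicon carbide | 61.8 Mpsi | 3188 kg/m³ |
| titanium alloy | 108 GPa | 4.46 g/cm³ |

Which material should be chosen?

In SI units:
  nickel superalloy: E = 200.6 GPa, ρ = 8169 kg/m³
  CFRP laminate: E = 79.10 GPa, ρ = 1627 kg/m³
  gray cast iron: E = 115.0 GPa, ρ = 7252 kg/m³
  silicon carbide: E = 426.1 GPa, ρ = 3188 kg/m³
  titanium alloy: E = 108.0 GPa, ρ = 4460 kg/m³
  silicon carbide: M = 134 MN·m/kg
  CFRP laminate: M = 48.6 MN·m/kg
  nickel superalloy: M = 24.6 MN·m/kg
  titanium alloy: M = 24.2 MN·m/kg
  gray cast iron: M = 15.9 MN·m/kg
Highest index: silicon carbide.

silicon carbide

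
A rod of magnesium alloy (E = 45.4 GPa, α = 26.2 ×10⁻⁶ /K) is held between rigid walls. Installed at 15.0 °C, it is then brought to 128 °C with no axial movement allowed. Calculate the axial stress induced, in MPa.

134 MPa

ΔT = 113.0 K. Constrained thermal stress σ = E·α·ΔT = 45.40×10³ MPa × 26.2×10⁻⁶ × 113.0 = 134 MPa (compressive).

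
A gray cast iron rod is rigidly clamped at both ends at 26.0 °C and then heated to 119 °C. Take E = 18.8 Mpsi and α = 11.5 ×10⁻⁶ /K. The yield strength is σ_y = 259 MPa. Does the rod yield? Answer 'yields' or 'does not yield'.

does not yield

E = 18.8 Mpsi = 129.6 GPa.
ΔT = 93.00 K. Constrained thermal stress σ = E·α·ΔT = 129.6×10³ MPa × 11.5×10⁻⁶ × 93.00 = 139 MPa (compressive).
Compare to σ_y = 259 MPa: σ < σ_y, so it does not yield.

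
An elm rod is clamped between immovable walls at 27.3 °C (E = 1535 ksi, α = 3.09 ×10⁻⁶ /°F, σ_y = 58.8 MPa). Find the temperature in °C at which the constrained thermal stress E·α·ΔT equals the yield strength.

1030 °C

E = 1535 ksi = 10.58 GPa.
α = 3.09×10⁻⁶/°F × 9/5 = 5.56×10⁻⁶/K.
E·α·ΔT = 58.80 MPa ⇒ ΔT = 58.80 / (10.58×10³ × 5.56×10⁻⁶) = 998.9 K.
T = 27.3 + 998.9 = 1026 °C.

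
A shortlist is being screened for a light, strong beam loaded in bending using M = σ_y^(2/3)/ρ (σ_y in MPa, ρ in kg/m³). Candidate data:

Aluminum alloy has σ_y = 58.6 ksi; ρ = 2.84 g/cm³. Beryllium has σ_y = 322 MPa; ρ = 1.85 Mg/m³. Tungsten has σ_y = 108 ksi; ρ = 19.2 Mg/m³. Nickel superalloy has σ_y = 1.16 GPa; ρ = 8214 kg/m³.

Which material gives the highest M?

beryllium

In SI units:
  aluminum alloy: σ_y = 404.0 MPa, ρ = 2840 kg/m³
  beryllium: σ_y = 322.0 MPa, ρ = 1850 kg/m³
  tungsten: σ_y = 744.6 MPa, ρ = 19200 kg/m³
  nickel superalloy: σ_y = 1160 MPa, ρ = 8214 kg/m³
  beryllium: M = 25.4×10⁻³
  aluminum alloy: M = 19.2×10⁻³
  nickel superalloy: M = 13.4×10⁻³
  tungsten: M = 4.28×10⁻³
Highest index: beryllium.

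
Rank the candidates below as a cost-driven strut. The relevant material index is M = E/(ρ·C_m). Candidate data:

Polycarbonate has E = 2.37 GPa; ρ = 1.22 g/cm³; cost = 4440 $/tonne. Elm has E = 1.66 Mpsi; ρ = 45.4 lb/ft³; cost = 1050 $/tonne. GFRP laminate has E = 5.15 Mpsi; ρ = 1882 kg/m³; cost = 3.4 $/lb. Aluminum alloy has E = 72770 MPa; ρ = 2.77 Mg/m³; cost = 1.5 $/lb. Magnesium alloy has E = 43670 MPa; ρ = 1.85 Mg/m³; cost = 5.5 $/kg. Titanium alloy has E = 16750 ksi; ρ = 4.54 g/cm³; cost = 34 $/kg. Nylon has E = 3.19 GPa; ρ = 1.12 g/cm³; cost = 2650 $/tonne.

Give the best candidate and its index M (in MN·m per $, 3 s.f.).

elm, M = 15.0 MN·m per $

In SI units:
  polycarbonate: E = 2.370 GPa, ρ = 1220 kg/m³, cost = 4.440 $/kg
  elm: E = 11.45 GPa, ρ = 727.2 kg/m³, cost = 1.050 $/kg
  GFRP laminate: E = 35.51 GPa, ρ = 1882 kg/m³, cost = 7.496 $/kg
  aluminum alloy: E = 72.77 GPa, ρ = 2770 kg/m³, cost = 3.307 $/kg
  magnesium alloy: E = 43.67 GPa, ρ = 1850 kg/m³, cost = 5.500 $/kg
  titanium alloy: E = 115.5 GPa, ρ = 4540 kg/m³, cost = 34.00 $/kg
  nylon: E = 3.190 GPa, ρ = 1120 kg/m³, cost = 2.650 $/kg
  elm: M = 15.0 MN·m per $
  aluminum alloy: M = 7.94 MN·m per $
  magnesium alloy: M = 4.29 MN·m per $
  GFRP laminate: M = 2.52 MN·m per $
  nylon: M = 1.07 MN·m per $
  titanium alloy: M = 0.748 MN·m per $
  polycarbonate: M = 0.438 MN·m per $
The maximum is for elm.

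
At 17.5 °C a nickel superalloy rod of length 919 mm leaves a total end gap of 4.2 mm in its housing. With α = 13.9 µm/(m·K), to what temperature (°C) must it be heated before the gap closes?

346 °C

α·L₀·ΔT = 4.2 mm ⇒ ΔT = 4.2 / (13.9×10⁻⁶ × 919.0) = 328.8 K.
T = 17.5 + 328.8 = 346.3 °C.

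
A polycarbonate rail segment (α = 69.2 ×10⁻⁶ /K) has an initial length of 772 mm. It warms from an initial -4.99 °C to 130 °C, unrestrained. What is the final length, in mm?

779.21 mm

ΔT = 130 − (-4.99) = 135.0 K.
ΔL = α·L₀·ΔT = 69.2×10⁻⁶ × 772 mm × 135.0 K = 7.21 mm.
L = L₀ + ΔL = 772 + 7.21 = 779.21 mm.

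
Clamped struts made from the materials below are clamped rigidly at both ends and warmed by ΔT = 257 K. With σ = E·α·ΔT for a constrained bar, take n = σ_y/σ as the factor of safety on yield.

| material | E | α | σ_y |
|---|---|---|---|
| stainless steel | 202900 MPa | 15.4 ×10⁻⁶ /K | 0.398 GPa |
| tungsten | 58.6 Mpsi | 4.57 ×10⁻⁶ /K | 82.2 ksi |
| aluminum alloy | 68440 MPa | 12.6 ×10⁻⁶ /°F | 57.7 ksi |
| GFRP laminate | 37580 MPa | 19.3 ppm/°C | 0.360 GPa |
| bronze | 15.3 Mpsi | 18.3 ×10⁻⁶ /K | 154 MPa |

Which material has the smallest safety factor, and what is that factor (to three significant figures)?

bronze, n = 0.310

Converting E to GPa, α to ×10⁻⁶/K, σ_y to MPa, then σ and n for each:
  stainless steel: E = 202.9, α = 15.4, σ_y = 398.0 → σ = 803 MPa, n = 0.496
  tungsten: E = 404.0, α = 4.57, σ_y = 566.7 → σ = 475 MPa, n = 1.19
  aluminum alloy: E = 68.44, α = 22.7, σ_y = 397.8 → σ = 399 MPa, n = 0.997
  GFRP laminate: E = 37.58, α = 19.3, σ_y = 360.0 → σ = 186 MPa, n = 1.93
  bronze: E = 105.5, α = 18.3, σ_y = 154.0 → σ = 496 MPa, n = 0.310
Smallest n: bronze with n = 0.310.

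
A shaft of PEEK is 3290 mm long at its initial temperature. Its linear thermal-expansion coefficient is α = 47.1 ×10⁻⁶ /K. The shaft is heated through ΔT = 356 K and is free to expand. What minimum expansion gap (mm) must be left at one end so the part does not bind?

ΔL = α·L₀·ΔT = 47.1×10⁻⁶ × 3290 mm × 356.0 K = 55.2 mm.

55.2 mm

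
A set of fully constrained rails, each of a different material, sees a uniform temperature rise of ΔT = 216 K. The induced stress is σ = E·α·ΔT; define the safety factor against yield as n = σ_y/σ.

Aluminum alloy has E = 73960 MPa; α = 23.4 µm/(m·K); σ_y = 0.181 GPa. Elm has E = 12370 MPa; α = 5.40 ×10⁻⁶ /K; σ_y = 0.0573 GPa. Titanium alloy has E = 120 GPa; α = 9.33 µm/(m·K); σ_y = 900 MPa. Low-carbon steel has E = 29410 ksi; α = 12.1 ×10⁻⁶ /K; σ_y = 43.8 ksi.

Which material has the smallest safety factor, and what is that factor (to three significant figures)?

aluminum alloy, n = 0.484

Per material, after unit conversion:
  aluminum alloy: E = 73.96, α = 23.4, σ_y = 181.0 → σ = 374 MPa, n = 0.484
  elm: E = 12.37, α = 5.40, σ_y = 57.30 → σ = 14.4 MPa, n = 3.97
  titanium alloy: E = 120.0, α = 9.33, σ_y = 900.0 → σ = 242 MPa, n = 3.72
  low-carbon steel: E = 202.8, α = 12.1, σ_y = 302.0 → σ = 530 MPa, n = 0.570
The minimum is aluminum alloy at n = 0.484.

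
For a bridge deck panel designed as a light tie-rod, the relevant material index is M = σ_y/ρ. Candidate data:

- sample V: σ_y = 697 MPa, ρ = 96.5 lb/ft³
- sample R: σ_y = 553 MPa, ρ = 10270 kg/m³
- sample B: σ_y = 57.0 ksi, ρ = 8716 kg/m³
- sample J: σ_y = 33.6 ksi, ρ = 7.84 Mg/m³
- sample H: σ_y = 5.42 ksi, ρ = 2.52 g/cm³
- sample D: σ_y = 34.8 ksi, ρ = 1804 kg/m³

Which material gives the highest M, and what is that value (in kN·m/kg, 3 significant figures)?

sample V, M = 451 kN·m/kg

In SI units:
  sample V: σ_y = 697.0 MPa, ρ = 1546 kg/m³
  sample R: σ_y = 553.0 MPa, ρ = 10270 kg/m³
  sample B: σ_y = 393.0 MPa, ρ = 8716 kg/m³
  sample J: σ_y = 231.7 MPa, ρ = 7840 kg/m³
  sample H: σ_y = 37.37 MPa, ρ = 2520 kg/m³
  sample D: σ_y = 239.9 MPa, ρ = 1804 kg/m³
  sample V: M = 451 kN·m/kg
  sample D: M = 133 kN·m/kg
  sample R: M = 53.8 kN·m/kg
  sample B: M = 45.1 kN·m/kg
  sample J: M = 29.5 kN·m/kg
  sample H: M = 14.8 kN·m/kg
Sample V has the largest M.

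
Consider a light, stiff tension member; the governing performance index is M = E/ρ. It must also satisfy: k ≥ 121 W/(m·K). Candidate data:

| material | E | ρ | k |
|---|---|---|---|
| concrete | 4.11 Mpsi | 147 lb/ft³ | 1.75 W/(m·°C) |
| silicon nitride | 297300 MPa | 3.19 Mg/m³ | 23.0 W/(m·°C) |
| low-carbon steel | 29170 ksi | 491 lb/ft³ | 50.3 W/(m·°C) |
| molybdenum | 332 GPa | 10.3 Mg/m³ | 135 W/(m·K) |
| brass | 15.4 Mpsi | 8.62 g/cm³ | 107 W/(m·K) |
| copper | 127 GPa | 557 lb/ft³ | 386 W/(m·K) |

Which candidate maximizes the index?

molybdenum

Screen on constraints: k ≥ 121 W/(m·K). Survivors: molybdenum, copper.
Convert each candidate to consistent units, then evaluate M:
  molybdenum: E = 332.0 GPa, ρ = 10300 kg/m³
  copper: E = 127.0 GPa, ρ = 8922 kg/m³
  molybdenum: M = 32.2 MN·m/kg
  copper: M = 14.2 MN·m/kg
Highest index: molybdenum.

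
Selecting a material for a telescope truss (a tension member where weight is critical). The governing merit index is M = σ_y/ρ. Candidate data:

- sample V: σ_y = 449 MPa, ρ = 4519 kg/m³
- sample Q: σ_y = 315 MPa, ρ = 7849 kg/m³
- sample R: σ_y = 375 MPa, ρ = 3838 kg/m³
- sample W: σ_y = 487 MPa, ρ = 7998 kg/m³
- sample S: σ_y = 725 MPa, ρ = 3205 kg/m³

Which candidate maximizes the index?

Per-candidate index values:
  sample S: M = 226 kN·m/kg
  sample V: M = 99.4 kN·m/kg
  sample R: M = 97.7 kN·m/kg
  sample W: M = 60.9 kN·m/kg
  sample Q: M = 40.1 kN·m/kg
Sample S has the largest M.

sample S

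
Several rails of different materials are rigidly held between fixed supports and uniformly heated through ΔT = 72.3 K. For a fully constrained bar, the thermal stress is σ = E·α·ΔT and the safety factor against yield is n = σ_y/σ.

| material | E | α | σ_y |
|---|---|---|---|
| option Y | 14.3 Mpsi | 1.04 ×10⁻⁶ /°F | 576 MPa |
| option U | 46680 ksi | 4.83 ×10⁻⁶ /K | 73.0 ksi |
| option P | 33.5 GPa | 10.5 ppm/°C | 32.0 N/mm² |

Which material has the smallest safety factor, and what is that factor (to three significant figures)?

option P, n = 1.26

Per material, after unit conversion:
  option Y: E = 98.60, α = 1.87, σ_y = 576.0 → σ = 13.3 MPa, n = 43.2
  option U: E = 321.8, α = 4.83, σ_y = 503.3 → σ = 112 MPa, n = 4.48
  option P: E = 33.50, α = 10.5, σ_y = 32.00 → σ = 25.4 MPa, n = 1.26
Option P has the lowest safety factor, n = 1.26.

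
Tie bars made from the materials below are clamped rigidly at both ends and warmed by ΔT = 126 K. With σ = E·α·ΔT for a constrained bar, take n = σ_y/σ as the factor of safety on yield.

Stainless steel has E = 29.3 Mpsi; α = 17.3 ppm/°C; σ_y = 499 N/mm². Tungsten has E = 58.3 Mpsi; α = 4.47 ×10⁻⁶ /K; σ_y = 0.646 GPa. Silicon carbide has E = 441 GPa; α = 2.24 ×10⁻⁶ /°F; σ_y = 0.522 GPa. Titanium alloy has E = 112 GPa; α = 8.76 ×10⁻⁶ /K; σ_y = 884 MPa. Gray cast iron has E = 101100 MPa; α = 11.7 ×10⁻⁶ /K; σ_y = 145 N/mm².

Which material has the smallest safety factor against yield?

In consistent units (E in GPa, α in ×10⁻⁶/K, σ_y in MPa):
  stainless steel: E = 202.0, α = 17.3, σ_y = 499.0 → σ = 440 MPa, n = 1.13
  tungsten: E = 402.0, α = 4.47, σ_y = 646.0 → σ = 226 MPa, n = 2.85
  silicon carbide: E = 441.0, α = 4.03, σ_y = 522.0 → σ = 224 MPa, n = 2.33
  titanium alloy: E = 112.0, α = 8.76, σ_y = 884.0 → σ = 124 MPa, n = 7.15
  gray cast iron: E = 101.1, α = 11.7, σ_y = 145.0 → σ = 149 MPa, n = 0.973
Gray cast iron has the lowest safety factor, n = 0.973.

gray cast iron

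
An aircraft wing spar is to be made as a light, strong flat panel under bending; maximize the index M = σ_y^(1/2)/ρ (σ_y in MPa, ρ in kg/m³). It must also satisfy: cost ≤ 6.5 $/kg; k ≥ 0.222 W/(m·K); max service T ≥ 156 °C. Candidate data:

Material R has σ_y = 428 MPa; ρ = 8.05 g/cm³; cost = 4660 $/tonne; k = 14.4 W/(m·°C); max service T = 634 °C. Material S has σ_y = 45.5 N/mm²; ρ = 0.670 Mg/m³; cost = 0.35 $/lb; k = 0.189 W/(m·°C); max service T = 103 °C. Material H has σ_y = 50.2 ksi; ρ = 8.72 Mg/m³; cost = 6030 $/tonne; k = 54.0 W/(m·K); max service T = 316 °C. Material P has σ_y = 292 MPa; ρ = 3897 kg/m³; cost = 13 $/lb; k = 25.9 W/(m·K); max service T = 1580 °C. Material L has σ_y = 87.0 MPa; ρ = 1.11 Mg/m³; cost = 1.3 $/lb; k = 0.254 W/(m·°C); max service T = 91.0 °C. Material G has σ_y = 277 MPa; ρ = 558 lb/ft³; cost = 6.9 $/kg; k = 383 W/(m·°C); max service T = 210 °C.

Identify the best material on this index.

Screen on constraints: cost ≤ 6.5 $/kg; k ≥ 0.222 W/(m·K); max service T ≥ 156 °C. Survivors: material R, material H.
After converting to SI:
  material R: σ_y = 428.0 MPa, ρ = 8050 kg/m³
  material H: σ_y = 346.1 MPa, ρ = 8720 kg/m³
  material R: M = 2.57×10⁻³
  material H: M = 2.13×10⁻³
Material R has the largest M.

material R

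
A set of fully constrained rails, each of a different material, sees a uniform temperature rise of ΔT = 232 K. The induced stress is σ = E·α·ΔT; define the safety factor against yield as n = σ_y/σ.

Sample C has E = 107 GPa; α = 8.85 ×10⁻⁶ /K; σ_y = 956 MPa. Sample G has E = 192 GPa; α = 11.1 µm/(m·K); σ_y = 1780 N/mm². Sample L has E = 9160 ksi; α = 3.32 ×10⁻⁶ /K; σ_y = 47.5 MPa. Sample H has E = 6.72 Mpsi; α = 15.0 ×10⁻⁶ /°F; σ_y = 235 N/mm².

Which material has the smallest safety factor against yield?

Per material, after unit conversion:
  sample C: E = 107.0, α = 8.85, σ_y = 956.0 → σ = 220 MPa, n = 4.35
  sample G: E = 192.0, α = 11.1, σ_y = 1780 → σ = 494 MPa, n = 3.60
  sample L: E = 63.16, α = 3.32, σ_y = 47.50 → σ = 48.6 MPa, n = 0.976
  sample H: E = 46.33, α = 27.0, σ_y = 235.0 → σ = 290 MPa, n = 0.810
The minimum is sample H at n = 0.810.

sample H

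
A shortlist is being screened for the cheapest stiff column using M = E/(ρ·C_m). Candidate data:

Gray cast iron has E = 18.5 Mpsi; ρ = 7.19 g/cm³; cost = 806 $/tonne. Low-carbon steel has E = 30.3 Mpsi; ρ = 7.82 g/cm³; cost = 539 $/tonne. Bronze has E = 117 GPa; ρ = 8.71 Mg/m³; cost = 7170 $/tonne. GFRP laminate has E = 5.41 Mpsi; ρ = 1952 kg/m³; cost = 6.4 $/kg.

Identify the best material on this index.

Putting every candidate on a common basis:
  gray cast iron: E = 127.6 GPa, ρ = 7190 kg/m³, cost = 0.8060 $/kg
  low-carbon steel: E = 208.9 GPa, ρ = 7820 kg/m³, cost = 0.5390 $/kg
  bronze: E = 117.0 GPa, ρ = 8710 kg/m³, cost = 7.170 $/kg
  GFRP laminate: E = 37.30 GPa, ρ = 1952 kg/m³, cost = 6.400 $/kg
  low-carbon steel: M = 49.6 MN·m per $
  gray cast iron: M = 22.0 MN·m per $
  GFRP laminate: M = 2.99 MN·m per $
  bronze: M = 1.87 MN·m per $
Highest index: low-carbon steel.

low-carbon steel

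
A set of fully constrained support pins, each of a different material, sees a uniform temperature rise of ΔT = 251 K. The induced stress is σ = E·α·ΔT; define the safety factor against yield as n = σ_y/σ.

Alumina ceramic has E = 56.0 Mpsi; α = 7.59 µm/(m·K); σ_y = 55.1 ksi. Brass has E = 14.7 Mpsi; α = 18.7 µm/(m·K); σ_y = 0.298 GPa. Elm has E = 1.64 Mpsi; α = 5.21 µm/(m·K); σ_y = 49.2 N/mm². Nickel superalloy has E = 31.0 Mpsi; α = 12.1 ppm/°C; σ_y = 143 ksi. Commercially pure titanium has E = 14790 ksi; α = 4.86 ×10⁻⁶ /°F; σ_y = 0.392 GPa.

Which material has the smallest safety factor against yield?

Per material, after unit conversion:
  alumina ceramic: E = 386.1, α = 7.59, σ_y = 379.9 → σ = 736 MPa, n = 0.516
  brass: E = 101.4, α = 18.7, σ_y = 298.0 → σ = 476 MPa, n = 0.626
  elm: E = 11.31, α = 5.21, σ_y = 49.20 → σ = 14.8 MPa, n = 3.33
  nickel superalloy: E = 213.7, α = 12.1, σ_y = 986.0 → σ = 649 MPa, n = 1.52
  commercially pure titanium: E = 102.0, α = 8.75, σ_y = 392.0 → σ = 224 MPa, n = 1.75
Smallest n: alumina ceramic with n = 0.516.

alumina ceramic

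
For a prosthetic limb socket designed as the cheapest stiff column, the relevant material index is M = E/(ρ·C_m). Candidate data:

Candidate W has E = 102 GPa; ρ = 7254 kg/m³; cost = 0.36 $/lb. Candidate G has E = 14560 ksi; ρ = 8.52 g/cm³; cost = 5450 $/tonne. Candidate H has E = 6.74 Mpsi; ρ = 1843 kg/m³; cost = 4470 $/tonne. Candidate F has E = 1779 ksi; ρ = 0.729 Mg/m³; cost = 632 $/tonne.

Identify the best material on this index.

candidate F

Putting every candidate on a common basis:
  candidate W: E = 102.0 GPa, ρ = 7254 kg/m³, cost = 0.7937 $/kg
  candidate G: E = 100.4 GPa, ρ = 8520 kg/m³, cost = 5.450 $/kg
  candidate H: E = 46.47 GPa, ρ = 1843 kg/m³, cost = 4.470 $/kg
  candidate F: E = 12.27 GPa, ρ = 729.0 kg/m³, cost = 0.6320 $/kg
  candidate F: M = 26.6 MN·m per $
  candidate W: M = 17.7 MN·m per $
  candidate H: M = 5.64 MN·m per $
  candidate G: M = 2.16 MN·m per $
Candidate F has the largest M.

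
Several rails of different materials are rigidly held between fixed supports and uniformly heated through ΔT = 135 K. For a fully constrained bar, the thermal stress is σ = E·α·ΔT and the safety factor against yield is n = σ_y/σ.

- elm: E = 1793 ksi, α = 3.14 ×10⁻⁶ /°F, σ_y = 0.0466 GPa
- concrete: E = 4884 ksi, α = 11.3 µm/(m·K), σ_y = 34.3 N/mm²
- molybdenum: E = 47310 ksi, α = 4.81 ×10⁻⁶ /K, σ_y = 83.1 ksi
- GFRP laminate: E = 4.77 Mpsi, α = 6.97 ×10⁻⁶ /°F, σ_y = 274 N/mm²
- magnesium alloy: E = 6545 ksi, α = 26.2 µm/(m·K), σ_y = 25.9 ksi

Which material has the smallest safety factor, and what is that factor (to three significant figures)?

concrete, n = 0.668

Converting E to GPa, α to ×10⁻⁶/K, σ_y to MPa, then σ and n for each:
  elm: E = 12.36, α = 5.65, σ_y = 46.60 → σ = 9.43 MPa, n = 4.94
  concrete: E = 33.67, α = 11.3, σ_y = 34.30 → σ = 51.4 MPa, n = 0.668
  molybdenum: E = 326.2, α = 4.81, σ_y = 573.0 → σ = 212 MPa, n = 2.71
  GFRP laminate: E = 32.89, α = 12.5, σ_y = 274.0 → σ = 55.7 MPa, n = 4.92
  magnesium alloy: E = 45.13, α = 26.2, σ_y = 178.6 → σ = 160 MPa, n = 1.12
Concrete has the lowest safety factor, n = 0.668.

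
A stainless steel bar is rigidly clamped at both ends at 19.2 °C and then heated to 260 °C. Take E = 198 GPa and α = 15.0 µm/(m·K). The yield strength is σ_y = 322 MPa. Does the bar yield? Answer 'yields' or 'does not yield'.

yields

ΔT = 240.8 K. Constrained thermal stress σ = E·α·ΔT = 198.0×10³ MPa × 15.0×10⁻⁶ × 240.8 = 715 MPa (compressive).
Compare to σ_y = 322 MPa: σ ≥ σ_y, so it yields.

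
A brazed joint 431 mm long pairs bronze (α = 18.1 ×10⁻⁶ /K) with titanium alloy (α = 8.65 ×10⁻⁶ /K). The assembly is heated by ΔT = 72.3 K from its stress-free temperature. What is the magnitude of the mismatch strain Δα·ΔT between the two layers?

6.83×10⁻⁴

Δα = |18.1 − 8.65|×10⁻⁶/K = 9.45×10⁻⁶/K.
Mismatch strain = Δα·ΔT = 9.45×10⁻⁶ × 72.3 = 6.83×10⁻⁴.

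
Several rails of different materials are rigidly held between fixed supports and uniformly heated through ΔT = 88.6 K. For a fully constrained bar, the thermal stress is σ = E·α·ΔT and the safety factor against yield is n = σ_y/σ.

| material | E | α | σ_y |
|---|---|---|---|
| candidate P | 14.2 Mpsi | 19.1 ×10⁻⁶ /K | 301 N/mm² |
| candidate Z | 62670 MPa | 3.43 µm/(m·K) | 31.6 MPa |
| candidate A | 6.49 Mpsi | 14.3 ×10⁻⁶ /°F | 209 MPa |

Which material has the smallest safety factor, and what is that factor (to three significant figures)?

candidate Z, n = 1.66

In consistent units (E in GPa, α in ×10⁻⁶/K, σ_y in MPa):
  candidate P: E = 97.91, α = 19.1, σ_y = 301.0 → σ = 166 MPa, n = 1.82
  candidate Z: E = 62.67, α = 3.43, σ_y = 31.60 → σ = 19.0 MPa, n = 1.66
  candidate A: E = 44.75, α = 25.7, σ_y = 209.0 → σ = 102 MPa, n = 2.05
The minimum is candidate Z at n = 1.66.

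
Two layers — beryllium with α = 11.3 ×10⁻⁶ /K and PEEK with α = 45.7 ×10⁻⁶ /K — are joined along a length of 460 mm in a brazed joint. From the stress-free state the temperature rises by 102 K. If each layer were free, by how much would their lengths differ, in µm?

1610 µm

Δα = |11.3 − 45.7|×10⁻⁶/K = 34.4×10⁻⁶/K.
ΔL_mismatch = Δα·L·ΔT = 34.4×10⁻⁶ × 460.0 mm × 102.0 K = 1610 µm.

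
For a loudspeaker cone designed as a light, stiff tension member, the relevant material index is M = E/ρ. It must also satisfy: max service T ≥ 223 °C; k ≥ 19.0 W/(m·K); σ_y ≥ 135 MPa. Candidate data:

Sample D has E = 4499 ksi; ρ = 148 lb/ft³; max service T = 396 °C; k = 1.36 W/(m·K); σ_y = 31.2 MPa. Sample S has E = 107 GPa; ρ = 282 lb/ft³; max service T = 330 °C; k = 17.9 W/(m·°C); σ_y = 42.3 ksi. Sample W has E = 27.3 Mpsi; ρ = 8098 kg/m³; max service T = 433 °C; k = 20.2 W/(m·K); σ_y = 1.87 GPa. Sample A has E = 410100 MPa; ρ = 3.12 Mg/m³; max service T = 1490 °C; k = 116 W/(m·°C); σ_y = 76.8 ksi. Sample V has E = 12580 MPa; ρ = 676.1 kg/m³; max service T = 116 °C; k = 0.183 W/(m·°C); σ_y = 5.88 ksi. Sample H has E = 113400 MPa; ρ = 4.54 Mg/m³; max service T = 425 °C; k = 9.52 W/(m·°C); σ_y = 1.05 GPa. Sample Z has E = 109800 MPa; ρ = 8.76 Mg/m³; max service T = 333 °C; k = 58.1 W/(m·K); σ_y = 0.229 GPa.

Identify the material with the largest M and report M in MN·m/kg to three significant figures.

Screen on constraints: max service T ≥ 223 °C; k ≥ 19.0 W/(m·K); σ_y ≥ 135 MPa. Survivors: sample W, sample A, sample Z.
After converting to SI:
  sample W: E = 188.2 GPa, ρ = 8098 kg/m³
  sample A: E = 410.1 GPa, ρ = 3120 kg/m³
  sample Z: E = 109.8 GPa, ρ = 8760 kg/m³
  sample A: M = 131 MN·m/kg
  sample W: M = 23.2 MN·m/kg
  sample Z: M = 12.5 MN·m/kg
Highest index: sample A.

sample A, M = 131 MN·m/kg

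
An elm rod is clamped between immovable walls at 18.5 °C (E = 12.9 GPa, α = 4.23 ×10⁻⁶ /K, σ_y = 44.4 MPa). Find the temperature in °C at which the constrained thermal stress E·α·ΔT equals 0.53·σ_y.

E·α·ΔT = 23.53 MPa ⇒ ΔT = 23.53 / (12.90×10³ × 4.23×10⁻⁶) = 431.2 K.
T = 18.5 + 431.2 = 449.7 °C.

450 °C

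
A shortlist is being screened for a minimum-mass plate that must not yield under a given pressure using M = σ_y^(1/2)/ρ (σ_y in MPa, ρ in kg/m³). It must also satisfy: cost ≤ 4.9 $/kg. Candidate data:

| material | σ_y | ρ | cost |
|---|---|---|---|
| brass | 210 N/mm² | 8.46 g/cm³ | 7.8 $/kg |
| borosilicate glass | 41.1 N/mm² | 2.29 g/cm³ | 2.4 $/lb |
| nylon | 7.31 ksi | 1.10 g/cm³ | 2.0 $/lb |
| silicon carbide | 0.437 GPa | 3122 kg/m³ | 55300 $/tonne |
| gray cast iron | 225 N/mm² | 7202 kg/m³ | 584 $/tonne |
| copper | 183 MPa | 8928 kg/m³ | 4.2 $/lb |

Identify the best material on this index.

nylon

Screen on constraints: cost ≤ 4.9 $/kg. Survivors: nylon, gray cast iron.
Normalizing units and computing the index:
  nylon: σ_y = 50.40 MPa, ρ = 1100 kg/m³
  gray cast iron: σ_y = 225.0 MPa, ρ = 7202 kg/m³
  nylon: M = 6.45×10⁻³
  gray cast iron: M = 2.08×10⁻³
Nylon has the largest M.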